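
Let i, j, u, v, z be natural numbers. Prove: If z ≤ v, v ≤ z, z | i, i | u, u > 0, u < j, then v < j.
Because z ≤ v and v ≤ z, z = v. z | i and i | u, hence z | u. Since u > 0, z ≤ u. u < j, so z < j. Since z = v, v < j.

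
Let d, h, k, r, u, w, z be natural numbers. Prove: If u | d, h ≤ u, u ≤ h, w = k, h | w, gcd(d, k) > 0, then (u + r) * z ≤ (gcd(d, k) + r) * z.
h ≤ u and u ≤ h, hence h = u. w = k and h | w, therefore h | k. h = u, so u | k. Since u | d, u | gcd(d, k). From gcd(d, k) > 0, u ≤ gcd(d, k). Then u + r ≤ gcd(d, k) + r. Then (u + r) * z ≤ (gcd(d, k) + r) * z.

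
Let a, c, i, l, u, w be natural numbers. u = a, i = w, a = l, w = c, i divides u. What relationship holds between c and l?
c divides l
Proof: From u = a and a = l, u = l. Since i = w and i divides u, w divides u. Since w = c, c divides u. u = l, so c divides l.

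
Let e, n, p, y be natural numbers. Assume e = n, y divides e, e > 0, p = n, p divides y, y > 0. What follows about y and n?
y = n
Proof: Since y divides e and e > 0, y ≤ e. Since e = n, y ≤ n. Since p divides y and y > 0, p ≤ y. Since p = n, n ≤ y. From y ≤ n, y = n.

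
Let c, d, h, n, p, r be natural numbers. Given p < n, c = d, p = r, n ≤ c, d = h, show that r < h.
From p = r and p < n, r < n. Because c = d and n ≤ c, n ≤ d. d = h, so n ≤ h. Since r < n, r < h.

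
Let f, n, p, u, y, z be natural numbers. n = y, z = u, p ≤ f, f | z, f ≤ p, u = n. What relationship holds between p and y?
p | y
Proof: z = u and u = n, so z = n. Because n = y, z = y. From f ≤ p and p ≤ f, f = p. f | z, so p | z. From z = y, p | y.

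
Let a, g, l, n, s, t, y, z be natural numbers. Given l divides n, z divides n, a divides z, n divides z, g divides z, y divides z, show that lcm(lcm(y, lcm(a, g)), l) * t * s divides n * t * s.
Because z divides n and n divides z, z = n. From a divides z and g divides z, lcm(a, g) divides z. Since y divides z, lcm(y, lcm(a, g)) divides z. Since z = n, lcm(y, lcm(a, g)) divides n. l divides n, so lcm(lcm(y, lcm(a, g)), l) divides n. Then lcm(lcm(y, lcm(a, g)), l) * t divides n * t. Then lcm(lcm(y, lcm(a, g)), l) * t * s divides n * t * s.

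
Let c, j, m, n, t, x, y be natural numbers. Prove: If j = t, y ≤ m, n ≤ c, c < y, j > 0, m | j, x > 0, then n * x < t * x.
m | j and j > 0, hence m ≤ j. Since y ≤ m, y ≤ j. Since c < y, c < j. j = t, so c < t. Since n ≤ c, n < t. Since x > 0, n * x < t * x.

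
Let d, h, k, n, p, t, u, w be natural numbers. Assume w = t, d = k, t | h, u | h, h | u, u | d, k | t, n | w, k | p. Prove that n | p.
Because u | h and h | u, u = h. Since u | d, h | d. Since t | h, t | d. d = k, so t | k. k | t, so t = k. w = t, so w = k. n | w, so n | k. k | p, so n | p.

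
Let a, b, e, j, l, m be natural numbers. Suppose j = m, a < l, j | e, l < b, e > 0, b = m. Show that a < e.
b = m and l < b, thus l < m. From j = m and j | e, m | e. Since e > 0, m ≤ e. l < m, so l < e. a < l, so a < e.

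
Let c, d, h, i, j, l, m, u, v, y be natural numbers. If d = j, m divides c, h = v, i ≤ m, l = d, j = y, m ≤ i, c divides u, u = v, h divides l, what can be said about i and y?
i divides y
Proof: m ≤ i and i ≤ m, hence m = i. d = j and j = y, so d = y. Since m divides c and c divides u, m divides u. Since u = v, m divides v. h = v and h divides l, so v divides l. Since l = d, v divides d. Since m divides v, m divides d. d = y, so m divides y. m = i, so i divides y.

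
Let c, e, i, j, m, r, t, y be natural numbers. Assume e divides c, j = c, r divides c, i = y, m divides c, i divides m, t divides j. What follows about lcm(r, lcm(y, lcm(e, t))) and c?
lcm(r, lcm(y, lcm(e, t))) divides c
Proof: Because i divides m and m divides c, i divides c. i = y, so y divides c. j = c and t divides j, thus t divides c. Since e divides c, lcm(e, t) divides c. y divides c, so lcm(y, lcm(e, t)) divides c. Because r divides c, lcm(r, lcm(y, lcm(e, t))) divides c.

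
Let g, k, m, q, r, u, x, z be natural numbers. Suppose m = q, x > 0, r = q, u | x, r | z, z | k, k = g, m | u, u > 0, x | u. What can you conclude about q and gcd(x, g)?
q | gcd(x, g)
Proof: Because u | x and x > 0, u ≤ x. From x | u and u > 0, x ≤ u. u ≤ x, so u = x. From m = q and m | u, q | u. u = x, so q | x. Since r = q and r | z, q | z. Since k = g and z | k, z | g. q | z, so q | g. From q | x, q | gcd(x, g).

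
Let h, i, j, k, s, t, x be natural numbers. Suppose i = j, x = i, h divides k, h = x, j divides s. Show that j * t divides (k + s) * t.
From h = x and x = i, h = i. i = j, so h = j. Since h divides k, j divides k. Since j divides s, j divides k + s. Then j * t divides (k + s) * t.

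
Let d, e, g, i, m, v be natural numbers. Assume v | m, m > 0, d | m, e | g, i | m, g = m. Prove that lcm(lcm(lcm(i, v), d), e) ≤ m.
i | m and v | m, thus lcm(i, v) | m. Since d | m, lcm(lcm(i, v), d) | m. g = m and e | g, so e | m. Since lcm(lcm(i, v), d) | m, lcm(lcm(lcm(i, v), d), e) | m. m > 0, so lcm(lcm(lcm(i, v), d), e) ≤ m.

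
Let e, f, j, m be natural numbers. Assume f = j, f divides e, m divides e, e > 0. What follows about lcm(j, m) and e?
lcm(j, m) ≤ e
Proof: f = j and f divides e, so j divides e. Since m divides e, lcm(j, m) divides e. e > 0, so lcm(j, m) ≤ e.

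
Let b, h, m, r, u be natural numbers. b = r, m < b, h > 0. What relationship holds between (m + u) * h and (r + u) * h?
(m + u) * h < (r + u) * h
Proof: From b = r and m < b, m < r. Then m + u < r + u. h > 0, so (m + u) * h < (r + u) * h.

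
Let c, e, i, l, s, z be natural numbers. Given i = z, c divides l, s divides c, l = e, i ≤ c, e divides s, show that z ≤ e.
Since l = e and c divides l, c divides e. Since e divides s and s divides c, e divides c. Since c divides e, c = e. i = z and i ≤ c, thus z ≤ c. From c = e, z ≤ e.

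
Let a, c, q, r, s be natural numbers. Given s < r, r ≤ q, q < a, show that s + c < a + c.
r ≤ q and q < a, thus r < a. Since s < r, s < a. Then s + c < a + c.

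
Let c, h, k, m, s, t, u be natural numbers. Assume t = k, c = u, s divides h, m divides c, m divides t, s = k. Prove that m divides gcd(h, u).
From t = k and m divides t, m divides k. Since s = k and s divides h, k divides h. m divides k, so m divides h. Because c = u and m divides c, m divides u. Because m divides h, m divides gcd(h, u).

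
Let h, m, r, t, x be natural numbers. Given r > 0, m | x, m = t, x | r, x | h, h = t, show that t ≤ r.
h = t and x | h, therefore x | t. m = t and m | x, so t | x. Since x | t, x = t. x | r and r > 0, thus x ≤ r. Since x = t, t ≤ r.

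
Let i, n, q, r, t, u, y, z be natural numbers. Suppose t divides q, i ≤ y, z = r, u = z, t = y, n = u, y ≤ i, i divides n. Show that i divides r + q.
n = u and u = z, so n = z. i divides n, so i divides z. Since z = r, i divides r. From y ≤ i and i ≤ y, y = i. t = y and t divides q, thus y divides q. y = i, so i divides q. Since i divides r, i divides r + q.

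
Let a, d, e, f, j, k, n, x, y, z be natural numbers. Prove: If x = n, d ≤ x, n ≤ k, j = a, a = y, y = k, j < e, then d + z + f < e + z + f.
x = n and d ≤ x, so d ≤ n. j = a and a = y, therefore j = y. y = k, so j = k. Since j < e, k < e. n ≤ k, so n < e. d ≤ n, so d < e. Then d + z < e + z. Then d + z + f < e + z + f.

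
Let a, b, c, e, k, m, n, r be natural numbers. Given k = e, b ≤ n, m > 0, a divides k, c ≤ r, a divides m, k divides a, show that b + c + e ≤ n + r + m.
Since a divides k and k divides a, a = k. a divides m and m > 0, so a ≤ m. Since a = k, k ≤ m. k = e, so e ≤ m. Since c ≤ r, c + e ≤ r + m. b ≤ n, so b + c + e ≤ n + r + m.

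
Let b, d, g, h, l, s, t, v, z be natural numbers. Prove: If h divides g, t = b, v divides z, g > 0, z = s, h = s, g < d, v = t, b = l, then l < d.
From t = b and b = l, t = l. v = t and v divides z, so t divides z. Since z = s, t divides s. Since t = l, l divides s. h = s and h divides g, thus s divides g. l divides s, so l divides g. g > 0, so l ≤ g. g < d, so l < d.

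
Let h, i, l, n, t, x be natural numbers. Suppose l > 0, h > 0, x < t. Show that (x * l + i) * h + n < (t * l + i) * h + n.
x < t and l > 0, thus x * l < t * l. Then x * l + i < t * l + i. Since h > 0, (x * l + i) * h < (t * l + i) * h. Then (x * l + i) * h + n < (t * l + i) * h + n.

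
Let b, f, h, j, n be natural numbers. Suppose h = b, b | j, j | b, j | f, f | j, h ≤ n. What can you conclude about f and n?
f ≤ n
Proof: b | j and j | b, therefore b = j. Since h = b, h = j. From j | f and f | j, j = f. h = j, so h = f. Since h ≤ n, f ≤ n.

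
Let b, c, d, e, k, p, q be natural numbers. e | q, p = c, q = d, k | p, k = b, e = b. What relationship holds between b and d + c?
b | d + c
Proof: Because q = d and e | q, e | d. Since e = b, b | d. p = c and k | p, so k | c. Since k = b, b | c. Since b | d, b | d + c.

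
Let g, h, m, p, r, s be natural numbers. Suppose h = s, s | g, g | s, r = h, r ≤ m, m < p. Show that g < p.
s | g and g | s, so s = g. h = s, so h = g. Since r ≤ m and m < p, r < p. r = h, so h < p. From h = g, g < p.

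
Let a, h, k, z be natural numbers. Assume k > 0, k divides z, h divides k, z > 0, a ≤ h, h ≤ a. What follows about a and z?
a ≤ z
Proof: h ≤ a and a ≤ h, thus h = a. Since h divides k, a divides k. k > 0, so a ≤ k. k divides z and z > 0, thus k ≤ z. Because a ≤ k, a ≤ z.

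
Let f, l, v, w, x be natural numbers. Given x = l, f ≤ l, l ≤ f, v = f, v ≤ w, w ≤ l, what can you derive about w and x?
w = x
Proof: Because f ≤ l and l ≤ f, f = l. Since v = f and v ≤ w, f ≤ w. Since f = l, l ≤ w. Since w ≤ l, l = w. Since x = l, x = w. Then w = x.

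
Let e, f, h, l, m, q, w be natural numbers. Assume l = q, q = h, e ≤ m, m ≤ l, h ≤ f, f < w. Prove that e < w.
l = q and q = h, hence l = h. Because e ≤ m and m ≤ l, e ≤ l. l = h, so e ≤ h. h ≤ f and f < w, so h < w. e ≤ h, so e < w.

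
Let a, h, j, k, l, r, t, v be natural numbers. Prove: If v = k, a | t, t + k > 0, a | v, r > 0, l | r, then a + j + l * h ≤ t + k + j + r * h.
From v = k and a | v, a | k. Since a | t, a | t + k. Because t + k > 0, a ≤ t + k. Then a + j ≤ t + k + j. l | r and r > 0, thus l ≤ r. Then l * h ≤ r * h. a + j ≤ t + k + j, so a + j + l * h ≤ t + k + j + r * h.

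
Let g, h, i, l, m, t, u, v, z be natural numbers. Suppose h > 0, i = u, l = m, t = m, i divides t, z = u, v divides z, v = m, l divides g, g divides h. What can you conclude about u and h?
u ≤ h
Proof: Because v = m and v divides z, m divides z. z = u, so m divides u. Since i = u and i divides t, u divides t. t = m, so u divides m. Since m divides u, m = u. Because l = m and l divides g, m divides g. Since g divides h, m divides h. h > 0, so m ≤ h. m = u, so u ≤ h.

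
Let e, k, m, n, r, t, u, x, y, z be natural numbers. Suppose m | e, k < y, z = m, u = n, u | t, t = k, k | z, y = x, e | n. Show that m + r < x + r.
Since z = m and k | z, k | m. m | e and e | n, hence m | n. Because t = k and u | t, u | k. Since u = n, n | k. From m | n, m | k. k | m, so k = m. y = x and k < y, therefore k < x. Since k = m, m < x. Then m + r < x + r.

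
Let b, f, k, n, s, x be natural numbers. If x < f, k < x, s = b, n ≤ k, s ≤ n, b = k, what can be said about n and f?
n < f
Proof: s = b and b = k, therefore s = k. Since s ≤ n, k ≤ n. n ≤ k, so k = n. k < x and x < f, so k < f. Since k = n, n < f.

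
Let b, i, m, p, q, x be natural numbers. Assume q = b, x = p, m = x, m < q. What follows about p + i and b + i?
p + i < b + i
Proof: Since m = x and m < q, x < q. From x = p, p < q. q = b, so p < b. Then p + i < b + i.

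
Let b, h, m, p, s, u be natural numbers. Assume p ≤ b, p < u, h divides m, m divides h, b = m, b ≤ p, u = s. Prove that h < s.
p ≤ b and b ≤ p, so p = b. From b = m, p = m. From m divides h and h divides m, m = h. p = m, so p = h. u = s and p < u, thus p < s. Since p = h, h < s.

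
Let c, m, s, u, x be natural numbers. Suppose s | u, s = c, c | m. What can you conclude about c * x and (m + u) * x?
c * x | (m + u) * x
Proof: s = c and s | u, so c | u. Since c | m, c | m + u. Then c * x | (m + u) * x.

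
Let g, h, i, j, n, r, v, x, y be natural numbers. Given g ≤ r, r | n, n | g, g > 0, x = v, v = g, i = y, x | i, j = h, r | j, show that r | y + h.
Since r | n and n | g, r | g. g > 0, so r ≤ g. Since g ≤ r, g = r. Since x = v and v = g, x = g. From i = y and x | i, x | y. Because x = g, g | y. g = r, so r | y. Because j = h and r | j, r | h. r | y, so r | y + h.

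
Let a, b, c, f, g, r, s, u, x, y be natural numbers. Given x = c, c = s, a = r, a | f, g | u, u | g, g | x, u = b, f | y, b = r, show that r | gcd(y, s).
a | f and f | y, thus a | y. a = r, so r | y. u = b and b = r, thus u = r. From g | u and u | g, g = u. x = c and g | x, therefore g | c. Since g = u, u | c. u = r, so r | c. Since c = s, r | s. r | y, so r | gcd(y, s).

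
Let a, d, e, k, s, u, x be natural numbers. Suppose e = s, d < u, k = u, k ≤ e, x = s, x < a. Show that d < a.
Because k = u and k ≤ e, u ≤ e. d < u, so d < e. Since e = s, d < s. x = s and x < a, thus s < a. From d < s, d < a.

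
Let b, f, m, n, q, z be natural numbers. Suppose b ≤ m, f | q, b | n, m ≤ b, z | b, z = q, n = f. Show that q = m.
z = q and z | b, hence q | b. n = f and b | n, thus b | f. f | q, so b | q. Because q | b, q = b. Because b ≤ m and m ≤ b, b = m. q = b, so q = m.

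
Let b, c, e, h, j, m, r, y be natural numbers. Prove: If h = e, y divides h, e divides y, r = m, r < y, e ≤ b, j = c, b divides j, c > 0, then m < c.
h = e and y divides h, hence y divides e. Since e divides y, y = e. r = m and r < y, hence m < y. Since y = e, m < e. Since j = c and b divides j, b divides c. c > 0, so b ≤ c. e ≤ b, so e ≤ c. m < e, so m < c.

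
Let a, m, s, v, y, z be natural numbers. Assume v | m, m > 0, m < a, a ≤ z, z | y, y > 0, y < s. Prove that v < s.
Since v | m and m > 0, v ≤ m. Because m < a and a ≤ z, m < z. v ≤ m, so v < z. From z | y and y > 0, z ≤ y. Since y < s, z < s. v < z, so v < s.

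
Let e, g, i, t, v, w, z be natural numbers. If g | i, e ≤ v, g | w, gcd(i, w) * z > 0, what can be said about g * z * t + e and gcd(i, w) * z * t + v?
g * z * t + e ≤ gcd(i, w) * z * t + v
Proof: From g | i and g | w, g | gcd(i, w). Then g * z | gcd(i, w) * z. From gcd(i, w) * z > 0, g * z ≤ gcd(i, w) * z. Then g * z * t ≤ gcd(i, w) * z * t. e ≤ v, so g * z * t + e ≤ gcd(i, w) * z * t + v.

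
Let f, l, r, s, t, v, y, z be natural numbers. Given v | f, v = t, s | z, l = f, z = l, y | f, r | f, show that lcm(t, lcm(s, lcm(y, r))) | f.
Since v = t and v | f, t | f. z = l and l = f, so z = f. Since s | z, s | f. y | f and r | f, therefore lcm(y, r) | f. s | f, so lcm(s, lcm(y, r)) | f. t | f, so lcm(t, lcm(s, lcm(y, r))) | f.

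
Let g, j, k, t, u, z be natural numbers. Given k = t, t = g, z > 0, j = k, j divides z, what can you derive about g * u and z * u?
g * u ≤ z * u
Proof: From j = k and k = t, j = t. Since j divides z and z > 0, j ≤ z. j = t, so t ≤ z. t = g, so g ≤ z. By multiplying by a non-negative, g * u ≤ z * u.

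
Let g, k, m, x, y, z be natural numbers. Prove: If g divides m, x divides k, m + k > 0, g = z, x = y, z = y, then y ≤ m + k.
g = z and z = y, therefore g = y. Since g divides m, y divides m. x = y and x divides k, hence y divides k. y divides m, so y divides m + k. m + k > 0, so y ≤ m + k.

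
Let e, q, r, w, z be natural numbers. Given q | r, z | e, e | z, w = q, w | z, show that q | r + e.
From z | e and e | z, z = e. Because w = q and w | z, q | z. z = e, so q | e. q | r, so q | r + e.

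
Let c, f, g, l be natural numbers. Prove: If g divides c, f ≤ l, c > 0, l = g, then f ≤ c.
Since l = g and f ≤ l, f ≤ g. g divides c and c > 0, so g ≤ c. Because f ≤ g, f ≤ c.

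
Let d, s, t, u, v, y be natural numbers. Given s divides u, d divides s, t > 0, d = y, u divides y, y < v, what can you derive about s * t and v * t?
s * t < v * t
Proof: d = y and d divides s, thus y divides s. s divides u and u divides y, hence s divides y. Since y divides s, y = s. y < v, so s < v. Combining with t > 0, by multiplying by a positive, s * t < v * t.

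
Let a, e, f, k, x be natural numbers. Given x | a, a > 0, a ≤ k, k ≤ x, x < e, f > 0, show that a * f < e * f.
x | a and a > 0, therefore x ≤ a. a ≤ k and k ≤ x, therefore a ≤ x. From x ≤ a, x = a. x < e, so a < e. f > 0, so a * f < e * f.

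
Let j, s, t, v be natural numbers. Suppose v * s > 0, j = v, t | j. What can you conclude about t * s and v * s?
t * s ≤ v * s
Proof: j = v and t | j, so t | v. Then t * s | v * s. Since v * s > 0, t * s ≤ v * s.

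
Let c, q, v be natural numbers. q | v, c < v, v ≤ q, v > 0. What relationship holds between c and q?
c < q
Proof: q | v and v > 0, hence q ≤ v. v ≤ q, so v = q. From c < v, c < q.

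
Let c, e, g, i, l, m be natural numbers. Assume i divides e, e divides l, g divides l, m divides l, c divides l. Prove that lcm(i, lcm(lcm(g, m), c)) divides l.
Because i divides e and e divides l, i divides l. g divides l and m divides l, hence lcm(g, m) divides l. Since c divides l, lcm(lcm(g, m), c) divides l. Since i divides l, lcm(i, lcm(lcm(g, m), c)) divides l.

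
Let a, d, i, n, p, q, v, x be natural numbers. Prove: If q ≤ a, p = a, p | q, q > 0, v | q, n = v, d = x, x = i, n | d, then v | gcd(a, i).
p = a and p | q, hence a | q. q > 0, so a ≤ q. Since q ≤ a, q = a. v | q, so v | a. d = x and x = i, therefore d = i. n | d, so n | i. n = v, so v | i. v | a, so v | gcd(a, i).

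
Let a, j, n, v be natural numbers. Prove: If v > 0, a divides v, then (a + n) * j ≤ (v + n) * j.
From a divides v and v > 0, a ≤ v. Then a + n ≤ v + n. By multiplying by a non-negative, (a + n) * j ≤ (v + n) * j.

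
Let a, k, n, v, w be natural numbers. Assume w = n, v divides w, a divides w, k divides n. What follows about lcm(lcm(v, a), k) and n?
lcm(lcm(v, a), k) divides n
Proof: v divides w and a divides w, so lcm(v, a) divides w. Since w = n, lcm(v, a) divides n. Since k divides n, lcm(lcm(v, a), k) divides n.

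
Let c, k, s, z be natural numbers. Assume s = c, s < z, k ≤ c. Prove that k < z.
s = c and s < z, therefore c < z. Since k ≤ c, k < z.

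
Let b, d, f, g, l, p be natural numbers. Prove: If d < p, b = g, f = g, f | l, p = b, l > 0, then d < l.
Since p = b and b = g, p = g. d < p, so d < g. Since f = g and f | l, g | l. Since l > 0, g ≤ l. Since d < g, d < l.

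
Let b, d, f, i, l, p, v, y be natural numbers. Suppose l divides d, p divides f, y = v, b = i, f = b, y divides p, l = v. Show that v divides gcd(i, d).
f = b and b = i, so f = i. y = v and y divides p, therefore v divides p. Since p divides f, v divides f. f = i, so v divides i. l = v and l divides d, hence v divides d. v divides i, so v divides gcd(i, d).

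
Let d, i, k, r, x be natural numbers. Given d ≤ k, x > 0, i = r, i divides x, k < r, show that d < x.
From i divides x and x > 0, i ≤ x. i = r, so r ≤ x. k < r, so k < x. Since d ≤ k, d < x.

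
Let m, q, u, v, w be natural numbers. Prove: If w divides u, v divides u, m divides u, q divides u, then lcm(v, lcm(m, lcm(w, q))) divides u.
w divides u and q divides u, hence lcm(w, q) divides u. m divides u, so lcm(m, lcm(w, q)) divides u. v divides u, so lcm(v, lcm(m, lcm(w, q))) divides u.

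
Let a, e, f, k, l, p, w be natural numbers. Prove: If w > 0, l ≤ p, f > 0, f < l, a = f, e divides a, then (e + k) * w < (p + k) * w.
a = f and e divides a, hence e divides f. From f > 0, e ≤ f. f < l and l ≤ p, therefore f < p. Since e ≤ f, e < p. Then e + k < p + k. Because w > 0, by multiplying by a positive, (e + k) * w < (p + k) * w.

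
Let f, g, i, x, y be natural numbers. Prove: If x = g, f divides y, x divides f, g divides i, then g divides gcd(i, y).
Because x = g and x divides f, g divides f. Since f divides y, g divides y. g divides i, so g divides gcd(i, y).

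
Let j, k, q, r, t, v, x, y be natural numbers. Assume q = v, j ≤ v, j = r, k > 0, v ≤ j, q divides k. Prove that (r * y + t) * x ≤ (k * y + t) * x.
Since v ≤ j and j ≤ v, v = j. Because j = r, v = r. q = v and q divides k, therefore v divides k. Since k > 0, v ≤ k. v = r, so r ≤ k. By multiplying by a non-negative, r * y ≤ k * y. Then r * y + t ≤ k * y + t. By multiplying by a non-negative, (r * y + t) * x ≤ (k * y + t) * x.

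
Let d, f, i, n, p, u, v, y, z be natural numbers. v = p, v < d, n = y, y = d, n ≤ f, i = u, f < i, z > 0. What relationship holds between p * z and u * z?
p * z < u * z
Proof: From v = p and v < d, p < d. Because n = y and y = d, n = d. Since n ≤ f, d ≤ f. p < d, so p < f. i = u and f < i, so f < u. p < f, so p < u. From z > 0, by multiplying by a positive, p * z < u * z.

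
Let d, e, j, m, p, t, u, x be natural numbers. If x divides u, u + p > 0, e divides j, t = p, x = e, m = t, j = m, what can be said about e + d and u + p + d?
e + d ≤ u + p + d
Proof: x = e and x divides u, thus e divides u. j = m and m = t, thus j = t. Because e divides j, e divides t. Since t = p, e divides p. Since e divides u, e divides u + p. u + p > 0, so e ≤ u + p. Then e + d ≤ u + p + d.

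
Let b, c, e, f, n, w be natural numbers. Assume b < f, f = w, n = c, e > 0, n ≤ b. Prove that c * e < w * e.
n ≤ b and b < f, thus n < f. n = c, so c < f. Since f = w, c < w. From e > 0, c * e < w * e.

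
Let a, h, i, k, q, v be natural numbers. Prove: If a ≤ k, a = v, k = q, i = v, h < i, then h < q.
Since i = v and h < i, h < v. a = v and a ≤ k, so v ≤ k. k = q, so v ≤ q. Because h < v, h < q.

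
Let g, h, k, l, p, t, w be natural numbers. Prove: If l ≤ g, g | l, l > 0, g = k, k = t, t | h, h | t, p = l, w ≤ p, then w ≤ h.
g | l and l > 0, so g ≤ l. Since l ≤ g, l = g. g = k, so l = k. k = t, so l = t. From t | h and h | t, t = h. Since l = t, l = h. Because p = l and w ≤ p, w ≤ l. l = h, so w ≤ h.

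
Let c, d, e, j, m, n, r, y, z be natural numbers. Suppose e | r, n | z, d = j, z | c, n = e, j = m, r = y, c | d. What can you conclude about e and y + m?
e | y + m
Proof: r = y and e | r, thus e | y. Because n | z and z | c, n | c. n = e, so e | c. d = j and j = m, therefore d = m. Since c | d, c | m. e | c, so e | m. e | y, so e | y + m.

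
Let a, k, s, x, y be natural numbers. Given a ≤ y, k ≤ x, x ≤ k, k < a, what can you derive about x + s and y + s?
x + s < y + s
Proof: k ≤ x and x ≤ k, hence k = x. Because k < a and a ≤ y, k < y. k = x, so x < y. Then x + s < y + s.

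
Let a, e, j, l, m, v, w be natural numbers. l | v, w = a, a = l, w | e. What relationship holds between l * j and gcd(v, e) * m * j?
l * j | gcd(v, e) * m * j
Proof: Since w = a and a = l, w = l. w | e, so l | e. l | v, so l | gcd(v, e). Then l | gcd(v, e) * m. Then l * j | gcd(v, e) * m * j.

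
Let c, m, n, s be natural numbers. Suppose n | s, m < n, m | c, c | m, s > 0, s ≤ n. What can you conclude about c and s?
c < s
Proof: n | s and s > 0, so n ≤ s. s ≤ n, so n = s. From m | c and c | m, m = c. Since m < n, c < n. n = s, so c < s.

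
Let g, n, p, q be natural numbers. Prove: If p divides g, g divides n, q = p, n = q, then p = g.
From n = q and q = p, n = p. Because g divides n, g divides p. From p divides g, p = g.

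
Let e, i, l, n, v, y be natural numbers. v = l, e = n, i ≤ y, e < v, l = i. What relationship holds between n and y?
n < y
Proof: Because v = l and l = i, v = i. Since e < v, e < i. e = n, so n < i. Because i ≤ y, n < y.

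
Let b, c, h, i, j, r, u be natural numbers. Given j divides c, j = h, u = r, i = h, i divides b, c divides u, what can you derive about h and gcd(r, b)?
h divides gcd(r, b)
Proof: j = h and j divides c, therefore h divides c. u = r and c divides u, thus c divides r. h divides c, so h divides r. i = h and i divides b, so h divides b. h divides r, so h divides gcd(r, b).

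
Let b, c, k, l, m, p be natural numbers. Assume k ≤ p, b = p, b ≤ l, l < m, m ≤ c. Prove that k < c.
b = p and b ≤ l, hence p ≤ l. Since k ≤ p, k ≤ l. Because l < m and m ≤ c, l < c. k ≤ l, so k < c.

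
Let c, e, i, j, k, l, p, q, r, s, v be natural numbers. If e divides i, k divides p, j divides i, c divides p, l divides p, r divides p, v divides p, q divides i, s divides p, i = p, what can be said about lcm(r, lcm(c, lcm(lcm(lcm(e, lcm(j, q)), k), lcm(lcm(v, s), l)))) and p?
lcm(r, lcm(c, lcm(lcm(lcm(e, lcm(j, q)), k), lcm(lcm(v, s), l)))) divides p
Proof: From j divides i and q divides i, lcm(j, q) divides i. Since e divides i, lcm(e, lcm(j, q)) divides i. i = p, so lcm(e, lcm(j, q)) divides p. Since k divides p, lcm(lcm(e, lcm(j, q)), k) divides p. Because v divides p and s divides p, lcm(v, s) divides p. Because l divides p, lcm(lcm(v, s), l) divides p. Since lcm(lcm(e, lcm(j, q)), k) divides p, lcm(lcm(lcm(e, lcm(j, q)), k), lcm(lcm(v, s), l)) divides p. Since c divides p, lcm(c, lcm(lcm(lcm(e, lcm(j, q)), k), lcm(lcm(v, s), l))) divides p. r divides p, so lcm(r, lcm(c, lcm(lcm(lcm(e, lcm(j, q)), k), lcm(lcm(v, s), l)))) divides p.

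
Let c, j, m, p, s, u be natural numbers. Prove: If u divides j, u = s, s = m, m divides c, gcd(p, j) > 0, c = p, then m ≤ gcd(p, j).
c = p and m divides c, thus m divides p. u = s and s = m, therefore u = m. From u divides j, m divides j. Since m divides p, m divides gcd(p, j). From gcd(p, j) > 0, m ≤ gcd(p, j).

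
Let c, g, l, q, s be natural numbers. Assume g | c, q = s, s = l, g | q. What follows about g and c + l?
g | c + l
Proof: q = s and s = l, thus q = l. g | q, so g | l. g | c, so g | c + l.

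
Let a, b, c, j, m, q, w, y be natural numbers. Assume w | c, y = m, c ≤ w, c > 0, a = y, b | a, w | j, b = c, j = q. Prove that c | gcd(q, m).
From w | c and c > 0, w ≤ c. Since c ≤ w, w = c. Since w | j, c | j. j = q, so c | q. Since a = y and y = m, a = m. Since b | a, b | m. b = c, so c | m. Because c | q, c | gcd(q, m).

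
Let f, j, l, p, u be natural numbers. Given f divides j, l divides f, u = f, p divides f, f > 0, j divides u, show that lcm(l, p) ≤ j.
u = f and j divides u, therefore j divides f. Since f divides j, f = j. l divides f and p divides f, thus lcm(l, p) divides f. Since f > 0, lcm(l, p) ≤ f. f = j, so lcm(l, p) ≤ j.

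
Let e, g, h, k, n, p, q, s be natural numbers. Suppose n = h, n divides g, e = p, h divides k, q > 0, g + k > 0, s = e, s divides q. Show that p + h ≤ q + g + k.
s = e and e = p, hence s = p. s divides q and q > 0, so s ≤ q. Since s = p, p ≤ q. Because n = h and n divides g, h divides g. Since h divides k, h divides g + k. Since g + k > 0, h ≤ g + k. p ≤ q, so p + h ≤ q + g + k.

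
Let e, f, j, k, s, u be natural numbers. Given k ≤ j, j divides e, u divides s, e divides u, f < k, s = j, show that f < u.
Since j divides e and e divides u, j divides u. s = j and u divides s, thus u divides j. Since j divides u, j = u. f < k and k ≤ j, hence f < j. j = u, so f < u.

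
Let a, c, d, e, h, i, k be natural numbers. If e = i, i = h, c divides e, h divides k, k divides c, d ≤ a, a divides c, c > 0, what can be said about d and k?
d ≤ k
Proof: From e = i and i = h, e = h. Since c divides e, c divides h. h divides k, so c divides k. Since k divides c, c = k. a divides c and c > 0, hence a ≤ c. Since d ≤ a, d ≤ c. Because c = k, d ≤ k.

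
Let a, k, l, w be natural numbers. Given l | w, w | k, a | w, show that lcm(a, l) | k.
a | w and l | w, hence lcm(a, l) | w. Because w | k, lcm(a, l) | k.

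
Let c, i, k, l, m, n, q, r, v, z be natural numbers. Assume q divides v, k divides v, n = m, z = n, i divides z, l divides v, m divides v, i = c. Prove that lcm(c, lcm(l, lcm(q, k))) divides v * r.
Since z = n and n = m, z = m. From i divides z, i divides m. From m divides v, i divides v. From i = c, c divides v. q divides v and k divides v, thus lcm(q, k) divides v. Because l divides v, lcm(l, lcm(q, k)) divides v. Since c divides v, lcm(c, lcm(l, lcm(q, k))) divides v. Then lcm(c, lcm(l, lcm(q, k))) divides v * r.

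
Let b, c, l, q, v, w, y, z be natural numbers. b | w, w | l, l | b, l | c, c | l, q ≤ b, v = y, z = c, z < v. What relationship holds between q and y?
q < y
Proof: b | w and w | l, therefore b | l. l | b, so b = l. l | c and c | l, therefore l = c. b = l, so b = c. Since q ≤ b, q ≤ c. Because z = c and z < v, c < v. Since v = y, c < y. Since q ≤ c, q < y.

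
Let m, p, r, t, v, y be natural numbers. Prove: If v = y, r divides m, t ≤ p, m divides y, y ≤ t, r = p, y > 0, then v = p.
y ≤ t and t ≤ p, thus y ≤ p. r divides m and m divides y, therefore r divides y. Since r = p, p divides y. From y > 0, p ≤ y. y ≤ p, so y = p. Because v = y, v = p.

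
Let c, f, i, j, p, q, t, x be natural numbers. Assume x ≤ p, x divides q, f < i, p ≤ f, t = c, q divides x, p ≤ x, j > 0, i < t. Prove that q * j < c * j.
p ≤ x and x ≤ p, hence p = x. x divides q and q divides x, so x = q. p = x, so p = q. f < i and i < t, thus f < t. Since p ≤ f, p < t. p = q, so q < t. t = c, so q < c. Combining with j > 0, by multiplying by a positive, q * j < c * j.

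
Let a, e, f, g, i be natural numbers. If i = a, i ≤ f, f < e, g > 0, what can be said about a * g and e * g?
a * g < e * g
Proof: i ≤ f and f < e, so i < e. i = a, so a < e. Since g > 0, by multiplying by a positive, a * g < e * g.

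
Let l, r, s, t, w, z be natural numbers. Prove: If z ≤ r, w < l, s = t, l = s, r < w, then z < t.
l = s and s = t, thus l = t. Because r < w and w < l, r < l. l = t, so r < t. Since z ≤ r, z < t.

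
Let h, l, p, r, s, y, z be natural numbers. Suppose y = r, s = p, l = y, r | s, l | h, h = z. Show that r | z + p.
h = z and l | h, so l | z. Since l = y, y | z. y = r, so r | z. s = p and r | s, hence r | p. Since r | z, r | z + p.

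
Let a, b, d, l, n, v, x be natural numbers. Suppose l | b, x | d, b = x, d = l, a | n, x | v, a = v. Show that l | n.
d = l and x | d, so x | l. From b = x and l | b, l | x. x | l, so x = l. a = v and a | n, so v | n. x | v, so x | n. Since x = l, l | n.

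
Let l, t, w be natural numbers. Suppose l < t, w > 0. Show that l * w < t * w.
l < t and w > 0. By multiplying by a positive, l * w < t * w.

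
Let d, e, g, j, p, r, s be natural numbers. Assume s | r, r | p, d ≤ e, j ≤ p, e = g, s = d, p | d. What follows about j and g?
j ≤ g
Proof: s = d and s | r, so d | r. r | p, so d | p. p | d, so d = p. e = g and d ≤ e, thus d ≤ g. Since d = p, p ≤ g. Since j ≤ p, j ≤ g.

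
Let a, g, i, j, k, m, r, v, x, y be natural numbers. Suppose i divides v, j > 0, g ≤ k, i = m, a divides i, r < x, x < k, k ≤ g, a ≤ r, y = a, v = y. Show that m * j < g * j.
Because v = y and y = a, v = a. i divides v, so i divides a. a divides i, so a = i. i = m, so a = m. k ≤ g and g ≤ k, thus k = g. Because a ≤ r and r < x, a < x. x < k, so a < k. k = g, so a < g. a = m, so m < g. Since j > 0, by multiplying by a positive, m * j < g * j.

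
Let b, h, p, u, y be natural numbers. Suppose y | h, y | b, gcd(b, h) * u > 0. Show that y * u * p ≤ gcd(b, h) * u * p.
y | b and y | h, so y | gcd(b, h). Then y * u | gcd(b, h) * u. From gcd(b, h) * u > 0, y * u ≤ gcd(b, h) * u. Then y * u * p ≤ gcd(b, h) * u * p.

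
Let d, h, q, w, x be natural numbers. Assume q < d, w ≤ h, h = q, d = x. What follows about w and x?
w < x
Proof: h = q and w ≤ h, thus w ≤ q. Because d = x and q < d, q < x. w ≤ q, so w < x.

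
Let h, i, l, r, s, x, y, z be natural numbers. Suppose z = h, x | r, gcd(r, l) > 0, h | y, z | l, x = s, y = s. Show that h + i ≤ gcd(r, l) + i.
From y = s and h | y, h | s. Since x = s and x | r, s | r. h | s, so h | r. z = h and z | l, therefore h | l. Since h | r, h | gcd(r, l). gcd(r, l) > 0, so h ≤ gcd(r, l). Then h + i ≤ gcd(r, l) + i.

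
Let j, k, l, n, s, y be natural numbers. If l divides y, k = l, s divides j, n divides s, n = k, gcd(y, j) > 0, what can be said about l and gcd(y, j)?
l ≤ gcd(y, j)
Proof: n = k and k = l, thus n = l. Since n divides s and s divides j, n divides j. Since n = l, l divides j. Since l divides y, l divides gcd(y, j). Since gcd(y, j) > 0, l ≤ gcd(y, j).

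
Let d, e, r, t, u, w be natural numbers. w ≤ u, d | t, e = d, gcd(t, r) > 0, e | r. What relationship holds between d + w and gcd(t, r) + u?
d + w ≤ gcd(t, r) + u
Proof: e = d and e | r, therefore d | r. Since d | t, d | gcd(t, r). Since gcd(t, r) > 0, d ≤ gcd(t, r). Since w ≤ u, d + w ≤ gcd(t, r) + u.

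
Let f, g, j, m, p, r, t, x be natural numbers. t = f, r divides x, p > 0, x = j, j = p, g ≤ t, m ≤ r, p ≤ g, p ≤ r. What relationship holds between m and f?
m ≤ f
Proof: Since x = j and j = p, x = p. r divides x, so r divides p. Since p > 0, r ≤ p. Since p ≤ r, p = r. p ≤ g and g ≤ t, therefore p ≤ t. Because t = f, p ≤ f. Since p = r, r ≤ f. Since m ≤ r, m ≤ f.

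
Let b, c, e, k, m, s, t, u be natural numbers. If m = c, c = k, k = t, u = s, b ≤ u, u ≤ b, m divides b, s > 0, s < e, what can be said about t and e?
t < e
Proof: From m = c and c = k, m = k. k = t, so m = t. b ≤ u and u ≤ b, so b = u. Since m divides b, m divides u. u = s, so m divides s. Since s > 0, m ≤ s. Since s < e, m < e. Since m = t, t < e.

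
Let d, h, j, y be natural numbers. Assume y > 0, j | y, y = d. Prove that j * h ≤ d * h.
j | y and y > 0, hence j ≤ y. Since y = d, j ≤ d. Then j * h ≤ d * h.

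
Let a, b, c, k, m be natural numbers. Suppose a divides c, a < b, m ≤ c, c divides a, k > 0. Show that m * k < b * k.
c divides a and a divides c, therefore c = a. m ≤ c, so m ≤ a. a < b, so m < b. Using k > 0, by multiplying by a positive, m * k < b * k.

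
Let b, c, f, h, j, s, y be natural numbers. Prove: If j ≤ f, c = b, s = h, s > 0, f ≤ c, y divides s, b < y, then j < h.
From c = b and f ≤ c, f ≤ b. Since j ≤ f, j ≤ b. y divides s and s > 0, therefore y ≤ s. b < y, so b < s. Since j ≤ b, j < s. Since s = h, j < h.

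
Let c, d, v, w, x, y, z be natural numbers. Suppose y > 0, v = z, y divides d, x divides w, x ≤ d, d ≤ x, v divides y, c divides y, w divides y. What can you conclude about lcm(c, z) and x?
lcm(c, z) ≤ x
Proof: d ≤ x and x ≤ d, so d = x. y divides d, so y divides x. x divides w and w divides y, so x divides y. Since y divides x, y = x. v = z and v divides y, hence z divides y. Since c divides y, lcm(c, z) divides y. Since y > 0, lcm(c, z) ≤ y. Since y = x, lcm(c, z) ≤ x.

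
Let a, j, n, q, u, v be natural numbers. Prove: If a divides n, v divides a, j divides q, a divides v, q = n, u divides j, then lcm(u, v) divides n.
u divides j and j divides q, so u divides q. From q = n, u divides n. Since a divides v and v divides a, a = v. a divides n, so v divides n. u divides n, so lcm(u, v) divides n.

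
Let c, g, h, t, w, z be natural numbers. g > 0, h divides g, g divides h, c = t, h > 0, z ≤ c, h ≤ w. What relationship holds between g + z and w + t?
g + z ≤ w + t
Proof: Since h divides g and g > 0, h ≤ g. From g divides h and h > 0, g ≤ h. h ≤ g, so h = g. Since h ≤ w, g ≤ w. Because c = t and z ≤ c, z ≤ t. g ≤ w, so g + z ≤ w + t.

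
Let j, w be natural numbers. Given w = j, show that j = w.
w = j. By symmetry, j = w.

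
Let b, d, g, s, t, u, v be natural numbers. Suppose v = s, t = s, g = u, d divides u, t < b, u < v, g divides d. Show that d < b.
g = u and g divides d, so u divides d. d divides u, so u = d. v = s and u < v, hence u < s. Because t = s and t < b, s < b. Since u < s, u < b. u = d, so d < b.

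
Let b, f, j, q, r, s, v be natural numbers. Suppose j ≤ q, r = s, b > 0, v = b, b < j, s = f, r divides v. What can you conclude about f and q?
f < q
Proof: v = b and r divides v, thus r divides b. b > 0, so r ≤ b. Since r = s, s ≤ b. From b < j and j ≤ q, b < q. Since s ≤ b, s < q. Since s = f, f < q.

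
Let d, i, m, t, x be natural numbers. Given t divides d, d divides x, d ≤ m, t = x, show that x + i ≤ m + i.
Because t = x and t divides d, x divides d. d divides x, so d = x. d ≤ m, so x ≤ m. Then x + i ≤ m + i.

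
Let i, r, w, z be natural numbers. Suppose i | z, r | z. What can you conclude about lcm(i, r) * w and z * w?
lcm(i, r) * w | z * w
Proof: i | z and r | z, thus lcm(i, r) | z. Then lcm(i, r) * w | z * w.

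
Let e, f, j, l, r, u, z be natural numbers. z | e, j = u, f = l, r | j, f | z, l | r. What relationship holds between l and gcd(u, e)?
l | gcd(u, e)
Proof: From j = u and r | j, r | u. l | r, so l | u. Since f | z and z | e, f | e. f = l, so l | e. Since l | u, l | gcd(u, e).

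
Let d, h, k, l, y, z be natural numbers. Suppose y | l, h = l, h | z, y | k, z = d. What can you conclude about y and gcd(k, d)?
y | gcd(k, d)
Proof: z = d and h | z, hence h | d. h = l, so l | d. Because y | l, y | d. y | k, so y | gcd(k, d).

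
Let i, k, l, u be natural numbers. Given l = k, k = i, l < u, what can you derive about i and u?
i < u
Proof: From l = k and l < u, k < u. k = i, so i < u.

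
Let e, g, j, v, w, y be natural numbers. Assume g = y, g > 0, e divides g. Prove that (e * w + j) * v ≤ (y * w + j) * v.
e divides g and g > 0, therefore e ≤ g. Since g = y, e ≤ y. By multiplying by a non-negative, e * w ≤ y * w. Then e * w + j ≤ y * w + j. By multiplying by a non-negative, (e * w + j) * v ≤ (y * w + j) * v.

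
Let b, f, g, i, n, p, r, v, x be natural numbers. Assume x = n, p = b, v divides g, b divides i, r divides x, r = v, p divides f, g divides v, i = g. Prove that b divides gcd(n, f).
Since g divides v and v divides g, g = v. Since i = g, i = v. b divides i, so b divides v. From x = n and r divides x, r divides n. r = v, so v divides n. From b divides v, b divides n. p = b and p divides f, so b divides f. From b divides n, b divides gcd(n, f).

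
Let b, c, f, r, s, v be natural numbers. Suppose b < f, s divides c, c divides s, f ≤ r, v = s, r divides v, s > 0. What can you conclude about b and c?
b < c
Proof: s divides c and c divides s, thus s = c. From v = s and r divides v, r divides s. s > 0, so r ≤ s. Since f ≤ r, f ≤ s. s = c, so f ≤ c. Since b < f, b < c.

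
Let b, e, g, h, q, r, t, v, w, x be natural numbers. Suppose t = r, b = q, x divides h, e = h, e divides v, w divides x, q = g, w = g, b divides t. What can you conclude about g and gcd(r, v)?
g divides gcd(r, v)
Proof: From b = q and q = g, b = g. From t = r and b divides t, b divides r. b = g, so g divides r. From w divides x and x divides h, w divides h. e = h and e divides v, thus h divides v. Since w divides h, w divides v. Since w = g, g divides v. g divides r, so g divides gcd(r, v).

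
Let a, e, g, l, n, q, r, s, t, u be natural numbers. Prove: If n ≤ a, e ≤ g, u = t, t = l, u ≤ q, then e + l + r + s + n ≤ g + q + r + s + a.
u = t and t = l, so u = l. u ≤ q, so l ≤ q. Then l + r ≤ q + r. Then l + r + s ≤ q + r + s. n ≤ a, so l + r + s + n ≤ q + r + s + a. e ≤ g, so e + l + r + s + n ≤ g + q + r + s + a.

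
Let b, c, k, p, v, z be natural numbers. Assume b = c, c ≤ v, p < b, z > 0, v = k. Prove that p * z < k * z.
b = c and p < b, therefore p < c. c ≤ v, so p < v. v = k, so p < k. z > 0, so p * z < k * z.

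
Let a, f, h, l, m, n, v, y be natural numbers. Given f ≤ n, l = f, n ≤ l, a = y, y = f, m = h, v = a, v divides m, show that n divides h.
l = f and n ≤ l, thus n ≤ f. Since f ≤ n, f = n. a = y and y = f, thus a = f. Because v = a and v divides m, a divides m. Since m = h, a divides h. Since a = f, f divides h. From f = n, n divides h.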